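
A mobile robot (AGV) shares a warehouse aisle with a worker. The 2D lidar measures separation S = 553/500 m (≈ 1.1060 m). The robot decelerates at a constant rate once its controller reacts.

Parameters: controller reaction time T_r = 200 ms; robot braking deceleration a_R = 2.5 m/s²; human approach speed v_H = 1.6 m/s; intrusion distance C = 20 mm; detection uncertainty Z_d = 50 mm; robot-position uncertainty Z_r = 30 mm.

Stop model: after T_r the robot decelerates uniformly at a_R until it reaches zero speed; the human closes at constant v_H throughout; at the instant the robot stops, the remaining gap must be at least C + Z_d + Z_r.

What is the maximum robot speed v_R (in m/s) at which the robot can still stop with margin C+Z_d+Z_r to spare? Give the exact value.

collect terms ⇒ (1/5)·v_R² + (21/25)·v_R + (-343/500) = 0
  disc = (21/25)² − 4·(1/5)·(-343/500) = 784/625 ; √disc = 28/25
  v_R = (−(21/25) + 28/25) / (2·(1/5)) = 7/10 m/s
check:
T_s = v_R/a_R = (7/10)/(5/2) = 0.2800 s
reaction-phase robot travel = 0.7000·0.2000 = 0.1400 m
robot under decel: 0.7000²/(2·2.5000) = 0.0980 m
human closes 1.6000·0.4800 = 0.7680 m
margins: 0.0200+0.0500+0.0300 = 0.1000 m
sum ≈ 0.1400+0.0980+0.7680+0.1000 ≈ 1.1060 m = S ✓

v_R_max = 7/10 m/s = 0.7000 m/s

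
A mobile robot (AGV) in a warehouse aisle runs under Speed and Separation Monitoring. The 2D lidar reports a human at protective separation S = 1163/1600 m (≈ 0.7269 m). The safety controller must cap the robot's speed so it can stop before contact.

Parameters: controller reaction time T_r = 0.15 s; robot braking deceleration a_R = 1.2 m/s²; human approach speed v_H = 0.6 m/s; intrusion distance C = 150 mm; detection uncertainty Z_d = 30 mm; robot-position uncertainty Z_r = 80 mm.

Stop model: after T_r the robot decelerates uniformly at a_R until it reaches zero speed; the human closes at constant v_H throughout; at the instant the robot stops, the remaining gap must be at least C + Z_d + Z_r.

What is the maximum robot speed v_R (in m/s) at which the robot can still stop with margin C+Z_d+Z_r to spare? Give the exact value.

v_R_max = 9/20 m/s = 0.4500 m/s

quadratic (5/12)·v² + (13/20)·v + (-603/1600) = 0
  disc = (13/20)² − 4·(5/12)·(-603/1600) = 1681/1600 ; √disc = 41/40
  v_R = (−(13/20) + 41/40) / (2·(5/12)) = 9/20 m/s
check:
stop time T_s = (9/20)/(6/5) = 0.3750 s
reaction-phase robot travel = 0.4500·0.1500 = 0.0675 m
robot under decel: 0.4500²/(2·1.2000) = 0.0844 m
person approaches 0.6000·(0.1500+0.3750) = 0.3150 m
margins: 0.1500+0.0300+0.0800 = 0.2600 m
sum ≈ 0.0675+0.0844+0.3150+0.2600 ≈ 0.7269 m = S ✓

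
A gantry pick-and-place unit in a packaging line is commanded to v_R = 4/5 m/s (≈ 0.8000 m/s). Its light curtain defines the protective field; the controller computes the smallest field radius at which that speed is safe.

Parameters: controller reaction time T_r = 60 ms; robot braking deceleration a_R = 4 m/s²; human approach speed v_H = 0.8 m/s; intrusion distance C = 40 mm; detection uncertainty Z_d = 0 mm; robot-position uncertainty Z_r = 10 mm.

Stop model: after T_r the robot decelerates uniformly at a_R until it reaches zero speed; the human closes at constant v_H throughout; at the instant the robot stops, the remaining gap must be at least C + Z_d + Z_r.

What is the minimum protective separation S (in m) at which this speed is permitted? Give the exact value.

S_min = 193/500 m = 0.3860 m

stop time T_s = (4/5)/4 = 0.2000 s
reaction-phase robot travel = 0.8000·0.0600 = 0.0480 m
robot under decel: 0.8000²/(2·4.0000) = 0.0800 m
human closes 0.8000·0.2600 = 0.2080 m
margins: 0.0400+0.0000+0.0100 = 0.0500 m
S_min ≈ 0.0480+0.0800+0.2080+0.0500  ⇒  S_min = 193/500 m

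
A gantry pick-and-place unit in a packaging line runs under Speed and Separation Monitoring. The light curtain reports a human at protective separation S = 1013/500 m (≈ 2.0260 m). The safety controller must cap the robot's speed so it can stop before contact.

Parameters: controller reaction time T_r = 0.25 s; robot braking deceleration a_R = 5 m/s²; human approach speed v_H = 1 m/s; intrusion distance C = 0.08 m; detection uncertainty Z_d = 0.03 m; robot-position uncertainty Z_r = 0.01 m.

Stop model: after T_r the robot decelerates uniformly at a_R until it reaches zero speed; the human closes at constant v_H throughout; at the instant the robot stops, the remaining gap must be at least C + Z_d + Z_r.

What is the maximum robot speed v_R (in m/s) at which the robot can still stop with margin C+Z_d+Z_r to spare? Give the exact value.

v_R_max = 12/5 m/s = 2.4000 m/s

at the boundary: (1/10)·v² + (9/20)·v + (-207/125) = 0
  disc = (9/20)² − 4·(1/10)·(-207/125) = 8649/10000 ; √disc = 93/100
  v_R = (−(9/20) + 93/100) / (2·(1/10)) = 12/5 m/s
check:
braking lasts T_s = (12/5)/5 = 0.4800 s
robot covers v_R·T_r = 2.4000·0.2500 = 0.6000 m before braking
braking distance = 2.4000²/(2·5.0000) = 0.5760 m
human closes 1.0000·0.7300 = 0.7300 m
margins: 0.0800+0.0300+0.0100 = 0.1200 m
sum ≈ 0.6000+0.5760+0.7300+0.1200 ≈ 2.0260 m = S ✓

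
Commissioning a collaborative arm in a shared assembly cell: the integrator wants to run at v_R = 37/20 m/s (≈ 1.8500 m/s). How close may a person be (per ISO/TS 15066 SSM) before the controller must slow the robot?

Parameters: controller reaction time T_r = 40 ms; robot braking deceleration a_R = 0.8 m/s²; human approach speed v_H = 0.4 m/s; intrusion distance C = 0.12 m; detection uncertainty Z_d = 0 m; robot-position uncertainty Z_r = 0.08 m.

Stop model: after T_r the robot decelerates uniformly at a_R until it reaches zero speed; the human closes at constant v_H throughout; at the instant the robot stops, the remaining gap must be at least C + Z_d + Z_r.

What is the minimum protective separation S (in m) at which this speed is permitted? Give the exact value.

S_min = 10733/3200 m = 3.3541 m

stop time T_s = (37/20)/(4/5) = 2.3125 s
robot covers v_R·T_r = 1.8500·0.0400 = 0.0740 m before braking
robot covers 1.8500·2.3125 − ½·0.8000·2.3125² = 2.1391 m while stopping
person approaches 0.4000·(0.0400+2.3125) = 0.9410 m
margins: 0.1200+0.0000+0.0800 = 0.2000 m
S_min ≈ 0.0740+2.1391+0.9410+0.2000  ⇒  S_min = 10733/3200 m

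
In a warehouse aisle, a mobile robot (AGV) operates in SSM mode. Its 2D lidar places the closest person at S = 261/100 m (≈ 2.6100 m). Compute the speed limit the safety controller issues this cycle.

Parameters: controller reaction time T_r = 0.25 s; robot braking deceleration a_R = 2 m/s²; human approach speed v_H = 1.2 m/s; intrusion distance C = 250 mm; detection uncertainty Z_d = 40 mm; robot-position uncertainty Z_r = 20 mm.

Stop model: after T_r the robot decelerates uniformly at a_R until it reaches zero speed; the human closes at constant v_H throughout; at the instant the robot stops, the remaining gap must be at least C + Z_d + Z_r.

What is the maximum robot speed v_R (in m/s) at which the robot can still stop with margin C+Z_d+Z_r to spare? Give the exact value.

v_R_max = 8/5 m/s = 1.6000 m/s

at the boundary: (1/4)·v² + (17/20)·v + (-2) = 0
  disc = (17/20)² − 4·(1/4)·(-2) = 1089/400 ; √disc = 33/20
  v_R = (−(17/20) + 33/20) / (2·(1/4)) = 8/5 m/s
check:
braking lasts T_s = (8/5)/2 = 0.8000 s
reaction-phase robot travel = 1.6000·0.2500 = 0.4000 m
braking distance = 1.6000²/(2·2.0000) = 0.6400 m
human closes 1.2000·1.0500 = 1.2600 m
margins: 0.2500+0.0400+0.0200 = 0.3100 m
sum ≈ 0.4000+0.6400+1.2600+0.3100 ≈ 2.6100 m = S ✓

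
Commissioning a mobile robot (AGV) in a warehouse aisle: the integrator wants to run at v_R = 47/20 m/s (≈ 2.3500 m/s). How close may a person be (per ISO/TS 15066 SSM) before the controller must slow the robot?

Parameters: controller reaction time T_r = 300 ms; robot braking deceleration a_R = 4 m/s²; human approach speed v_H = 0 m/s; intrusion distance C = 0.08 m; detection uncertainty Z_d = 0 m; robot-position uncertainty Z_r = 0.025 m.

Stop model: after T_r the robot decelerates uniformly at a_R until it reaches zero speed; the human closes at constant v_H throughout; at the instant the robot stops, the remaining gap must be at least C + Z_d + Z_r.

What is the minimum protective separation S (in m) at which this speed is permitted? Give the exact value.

stop time T_s = (47/20)/4 = 0.5875 s
robot covers v_R·T_r = 2.3500·0.3000 = 0.7050 m before braking
braking distance = 2.3500²/(2·4.0000) = 0.6903 m
human closes 0.0000·0.8875 = 0.0000 m
C+Z_d+Z_r = 0.0800+0.0000+0.0250 = 0.1050 m
S_min ≈ 0.7050+0.6903+0.0000+0.1050  ⇒  S_min = 4801/3200 m

S_min = 4801/3200 m = 1.5003 m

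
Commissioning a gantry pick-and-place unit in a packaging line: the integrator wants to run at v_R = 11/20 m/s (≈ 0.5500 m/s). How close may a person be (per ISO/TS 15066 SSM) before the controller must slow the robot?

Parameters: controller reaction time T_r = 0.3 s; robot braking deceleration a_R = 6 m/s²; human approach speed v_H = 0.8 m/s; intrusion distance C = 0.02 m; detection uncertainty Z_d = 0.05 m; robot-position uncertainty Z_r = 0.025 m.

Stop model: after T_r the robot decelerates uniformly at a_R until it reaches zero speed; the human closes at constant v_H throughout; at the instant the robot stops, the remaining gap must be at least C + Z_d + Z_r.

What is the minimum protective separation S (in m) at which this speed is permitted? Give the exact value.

braking lasts T_s = (11/20)/6 = 0.0917 s
reaction-phase robot travel = 0.5500·0.3000 = 0.1650 m
braking distance = 0.5500²/(2·6.0000) = 0.0252 m
person approaches 0.8000·(0.3000+0.0917) = 0.3133 m
residual clearance needed = 0.0200+0.0500+0.0250 = 0.0950 m
S_min ≈ 0.1650+0.0252+0.3133+0.0950  ⇒  S_min = 2873/4800 m

S_min = 2873/4800 m = 0.5985 m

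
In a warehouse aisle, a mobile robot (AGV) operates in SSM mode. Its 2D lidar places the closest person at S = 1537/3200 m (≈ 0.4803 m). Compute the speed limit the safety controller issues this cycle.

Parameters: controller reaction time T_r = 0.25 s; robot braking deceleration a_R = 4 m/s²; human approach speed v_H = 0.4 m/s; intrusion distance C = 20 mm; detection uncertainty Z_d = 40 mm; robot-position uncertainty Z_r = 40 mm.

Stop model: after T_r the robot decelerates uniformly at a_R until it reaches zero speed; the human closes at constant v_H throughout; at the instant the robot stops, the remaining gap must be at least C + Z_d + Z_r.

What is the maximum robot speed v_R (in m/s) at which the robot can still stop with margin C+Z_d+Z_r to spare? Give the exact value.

v_R_max = 13/20 m/s = 0.6500 m/s

collect terms ⇒ (1/8)·v_R² + (7/20)·v_R + (-897/3200) = 0
  disc = (7/20)² − 4·(1/8)·(-897/3200) = 1681/6400 ; √disc = 41/80
  v_R = (−(7/20) + 41/80) / (2·(1/8)) = 13/20 m/s
check:
T_s = v_R/a_R = (13/20)/4 = 0.1625 s
robot in T_r: 0.6500·0.2500 = 0.1625 m
braking distance = 0.6500²/(2·4.0000) = 0.0528 m
human over T_r+T_s: 0.4000·(0.2500+0.1625) = 0.1650 m
residual clearance needed = 0.0200+0.0400+0.0400 = 0.1000 m
sum ≈ 0.1625+0.0528+0.1650+0.1000 ≈ 0.4803 m = S ✓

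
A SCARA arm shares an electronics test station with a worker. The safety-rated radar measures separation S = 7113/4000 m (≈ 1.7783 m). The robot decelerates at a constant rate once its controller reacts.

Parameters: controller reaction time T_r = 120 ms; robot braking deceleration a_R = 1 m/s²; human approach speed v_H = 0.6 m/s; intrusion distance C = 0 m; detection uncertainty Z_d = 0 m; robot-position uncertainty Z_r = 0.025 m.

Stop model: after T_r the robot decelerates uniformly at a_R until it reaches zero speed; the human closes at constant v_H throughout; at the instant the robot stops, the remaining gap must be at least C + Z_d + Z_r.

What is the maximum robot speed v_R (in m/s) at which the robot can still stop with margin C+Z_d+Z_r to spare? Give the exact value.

collect terms ⇒ (1/2)·v_R² + (18/25)·v_R + (-269/160) = 0
  disc = (18/25)² − 4·(1/2)·(-269/160) = 38809/10000 ; √disc = 197/100
  v_R = (−(18/25) + 197/100) / (2·(1/2)) = 5/4 m/s
check:
braking lasts T_s = (5/4)/1 = 1.2500 s
robot in T_r: 1.2500·0.1200 = 0.1500 m
braking distance = 1.2500²/(2·1.0000) = 0.7812 m
human closes 0.6000·1.3700 = 0.8220 m
margins: 0.0000+0.0000+0.0250 = 0.0250 m
sum ≈ 0.1500+0.7812+0.8220+0.0250 ≈ 1.7783 m = S ✓

v_R_max = 5/4 m/s = 1.2500 m/s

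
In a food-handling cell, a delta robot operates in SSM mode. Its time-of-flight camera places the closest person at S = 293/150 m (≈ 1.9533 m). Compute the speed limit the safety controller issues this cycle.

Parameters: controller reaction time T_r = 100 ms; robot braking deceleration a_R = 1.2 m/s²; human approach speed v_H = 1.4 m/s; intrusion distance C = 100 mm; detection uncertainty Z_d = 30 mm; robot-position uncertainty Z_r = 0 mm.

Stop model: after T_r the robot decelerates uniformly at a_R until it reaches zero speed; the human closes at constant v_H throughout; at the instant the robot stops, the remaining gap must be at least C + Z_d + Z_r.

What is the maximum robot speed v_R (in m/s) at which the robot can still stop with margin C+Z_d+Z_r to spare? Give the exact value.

v_R_max = 1 m/s = 1.0000 m/s

at the boundary: (5/12)·v² + (19/15)·v + (-101/60) = 0
  disc = (19/15)² − 4·(5/12)·(-101/60) = 441/100 ; √disc = 21/10
  v_R = (−(19/15) + 21/10) / (2·(5/12)) = 1 m/s
check:
T_s = v_R/a_R = 1/(6/5) = 0.8333 s
robot in T_r: 1.0000·0.1000 = 0.1000 m
robot covers 1.0000·0.8333 − ½·1.2000·0.8333² = 0.4167 m while stopping
human over T_r+T_s: 1.4000·(0.1000+0.8333) = 1.3067 m
residual clearance needed = 0.1000+0.0300+0.0000 = 0.1300 m
sum ≈ 0.1000+0.4167+1.3067+0.1300 ≈ 1.9533 m = S ✓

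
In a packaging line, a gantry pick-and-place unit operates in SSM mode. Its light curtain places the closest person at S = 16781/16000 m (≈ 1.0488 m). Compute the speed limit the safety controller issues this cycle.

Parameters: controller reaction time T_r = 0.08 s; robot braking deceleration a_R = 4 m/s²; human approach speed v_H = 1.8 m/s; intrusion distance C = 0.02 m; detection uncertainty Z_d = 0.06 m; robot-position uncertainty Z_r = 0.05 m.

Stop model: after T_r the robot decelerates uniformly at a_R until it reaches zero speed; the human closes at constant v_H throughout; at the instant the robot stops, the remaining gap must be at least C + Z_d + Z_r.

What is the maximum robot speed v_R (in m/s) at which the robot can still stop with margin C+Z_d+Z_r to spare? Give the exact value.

collect terms ⇒ (1/8)·v_R² + (53/100)·v_R + (-12397/16000) = 0
  disc = (53/100)² − 4·(1/8)·(-12397/16000) = 106929/160000 ; √disc = 327/400
  v_R = (−(53/100) + 327/400) / (2·(1/8)) = 23/20 m/s
check:
T_s = v_R/a_R = (23/20)/4 = 0.2875 s
robot in T_r: 1.1500·0.0800 = 0.0920 m
robot covers 1.1500·0.2875 − ½·4.0000·0.2875² = 0.1653 m while stopping
human over T_r+T_s: 1.8000·(0.0800+0.2875) = 0.6615 m
C+Z_d+Z_r = 0.0200+0.0600+0.0500 = 0.1300 m
sum ≈ 0.0920+0.1653+0.6615+0.1300 ≈ 1.0488 m = S ✓

v_R_max = 23/20 m/s = 1.1500 m/s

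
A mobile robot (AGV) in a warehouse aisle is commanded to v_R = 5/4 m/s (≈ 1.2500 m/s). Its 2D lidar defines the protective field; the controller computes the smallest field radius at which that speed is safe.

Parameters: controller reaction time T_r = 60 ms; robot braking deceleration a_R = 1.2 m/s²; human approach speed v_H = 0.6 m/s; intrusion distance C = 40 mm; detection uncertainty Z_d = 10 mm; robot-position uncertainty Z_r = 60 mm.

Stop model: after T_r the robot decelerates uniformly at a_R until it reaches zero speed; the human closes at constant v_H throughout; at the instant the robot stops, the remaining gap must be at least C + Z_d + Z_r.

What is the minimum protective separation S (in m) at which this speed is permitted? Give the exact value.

S_min = 35929/24000 m = 1.4970 m

T_s = v_R/a_R = (5/4)/(6/5) = 1.0417 s
robot covers v_R·T_r = 1.2500·0.0600 = 0.0750 m before braking
robot under decel: 1.2500²/(2·1.2000) = 0.6510 m
person approaches 0.6000·(0.0600+1.0417) = 0.6610 m
margins: 0.0400+0.0100+0.0600 = 0.1100 m
S_min ≈ 0.0750+0.6510+0.6610+0.1100  ⇒  S_min = 35929/24000 m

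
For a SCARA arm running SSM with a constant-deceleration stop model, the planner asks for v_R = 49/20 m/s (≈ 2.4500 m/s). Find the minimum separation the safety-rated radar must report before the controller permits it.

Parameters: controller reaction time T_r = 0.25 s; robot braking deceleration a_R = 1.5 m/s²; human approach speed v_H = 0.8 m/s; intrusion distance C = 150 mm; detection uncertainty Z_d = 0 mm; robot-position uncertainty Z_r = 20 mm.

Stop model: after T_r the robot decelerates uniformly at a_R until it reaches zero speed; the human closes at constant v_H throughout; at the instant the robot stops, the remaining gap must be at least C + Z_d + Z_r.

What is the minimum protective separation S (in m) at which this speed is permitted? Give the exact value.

braking lasts T_s = (49/20)/(3/2) = 1.6333 s
reaction-phase robot travel = 2.4500·0.2500 = 0.6125 m
robot under decel: 2.4500²/(2·1.5000) = 2.0008 m
human closes 0.8000·1.8833 = 1.5067 m
C+Z_d+Z_r = 0.1500+0.0000+0.0200 = 0.1700 m
S_min ≈ 0.6125+2.0008+1.5067+0.1700  ⇒  S_min = 429/100 m

S_min = 429/100 m = 4.2900 m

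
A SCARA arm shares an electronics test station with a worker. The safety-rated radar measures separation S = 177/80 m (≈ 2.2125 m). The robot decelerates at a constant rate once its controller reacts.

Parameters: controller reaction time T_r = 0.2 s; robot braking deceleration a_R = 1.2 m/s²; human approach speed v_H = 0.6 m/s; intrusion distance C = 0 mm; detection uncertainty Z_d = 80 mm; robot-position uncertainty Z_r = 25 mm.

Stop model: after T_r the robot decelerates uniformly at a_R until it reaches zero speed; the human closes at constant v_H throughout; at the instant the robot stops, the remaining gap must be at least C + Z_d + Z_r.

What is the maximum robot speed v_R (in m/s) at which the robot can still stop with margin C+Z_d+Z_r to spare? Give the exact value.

v_R_max = 3/2 m/s = 1.5000 m/s

quadratic (5/12)·v² + (7/10)·v + (-159/80) = 0
  disc = (7/10)² − 4·(5/12)·(-159/80) = 1521/400 ; √disc = 39/20
  v_R = (−(7/10) + 39/20) / (2·(5/12)) = 3/2 m/s
check:
braking lasts T_s = (3/2)/(6/5) = 1.2500 s
reaction-phase robot travel = 1.5000·0.2000 = 0.3000 m
robot covers 1.5000·1.2500 − ½·1.2000·1.2500² = 0.9375 m while stopping
human over T_r+T_s: 0.6000·(0.2000+1.2500) = 0.8700 m
C+Z_d+Z_r = 0.0000+0.0800+0.0250 = 0.1050 m
sum ≈ 0.3000+0.9375+0.8700+0.1050 ≈ 2.2125 m = S ✓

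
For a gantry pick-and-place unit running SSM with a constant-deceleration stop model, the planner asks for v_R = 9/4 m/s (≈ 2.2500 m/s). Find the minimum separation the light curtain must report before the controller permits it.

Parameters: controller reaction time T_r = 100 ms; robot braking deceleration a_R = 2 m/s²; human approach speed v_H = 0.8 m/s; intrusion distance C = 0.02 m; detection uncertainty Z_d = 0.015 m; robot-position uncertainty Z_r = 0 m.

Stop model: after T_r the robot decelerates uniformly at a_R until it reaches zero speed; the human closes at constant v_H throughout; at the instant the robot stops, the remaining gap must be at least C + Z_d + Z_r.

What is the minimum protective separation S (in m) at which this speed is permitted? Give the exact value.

stop time T_s = (9/4)/2 = 1.1250 s
robot covers v_R·T_r = 2.2500·0.1000 = 0.2250 m before braking
braking distance = 2.2500²/(2·2.0000) = 1.2656 m
human over T_r+T_s: 0.8000·(0.1000+1.1250) = 0.9800 m
margins: 0.0200+0.0150+0.0000 = 0.0350 m
S_min ≈ 0.2250+1.2656+0.9800+0.0350  ⇒  S_min = 4009/1600 m

S_min = 4009/1600 m = 2.5056 m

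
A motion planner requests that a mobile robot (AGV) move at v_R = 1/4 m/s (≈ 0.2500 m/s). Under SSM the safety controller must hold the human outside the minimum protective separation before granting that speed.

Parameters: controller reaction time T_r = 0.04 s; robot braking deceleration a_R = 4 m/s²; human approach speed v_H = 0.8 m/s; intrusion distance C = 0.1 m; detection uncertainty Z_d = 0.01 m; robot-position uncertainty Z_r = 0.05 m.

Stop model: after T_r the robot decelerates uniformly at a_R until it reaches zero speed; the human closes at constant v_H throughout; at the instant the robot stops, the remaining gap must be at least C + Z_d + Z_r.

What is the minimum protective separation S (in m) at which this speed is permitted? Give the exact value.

T_s = v_R/a_R = (1/4)/4 = 0.0625 s
robot covers v_R·T_r = 0.2500·0.0400 = 0.0100 m before braking
robot under decel: 0.2500²/(2·4.0000) = 0.0078 m
person approaches 0.8000·(0.0400+0.0625) = 0.0820 m
residual clearance needed = 0.1000+0.0100+0.0500 = 0.1600 m
S_min ≈ 0.0100+0.0078+0.0820+0.1600  ⇒  S_min = 4157/16000 m

S_min = 4157/16000 m = 0.2598 m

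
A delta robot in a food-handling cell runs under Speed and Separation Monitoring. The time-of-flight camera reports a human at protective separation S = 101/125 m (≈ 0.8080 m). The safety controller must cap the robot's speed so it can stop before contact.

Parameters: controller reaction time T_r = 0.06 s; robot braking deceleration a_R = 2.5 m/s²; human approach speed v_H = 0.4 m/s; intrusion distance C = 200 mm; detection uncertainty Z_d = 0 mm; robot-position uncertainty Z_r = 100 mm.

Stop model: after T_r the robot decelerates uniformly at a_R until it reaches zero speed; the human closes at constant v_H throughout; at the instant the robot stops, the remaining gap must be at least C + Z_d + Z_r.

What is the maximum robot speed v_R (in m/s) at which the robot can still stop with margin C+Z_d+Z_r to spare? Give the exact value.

collect terms ⇒ (1/5)·v_R² + (11/50)·v_R + (-121/250) = 0
  disc = (11/50)² − 4·(1/5)·(-121/250) = 1089/2500 ; √disc = 33/50
  v_R = (−(11/50) + 33/50) / (2·(1/5)) = 11/10 m/s
check:
stop time T_s = (11/10)/(5/2) = 0.4400 s
robot in T_r: 1.1000·0.0600 = 0.0660 m
braking distance = 1.1000²/(2·2.5000) = 0.2420 m
person approaches 0.4000·(0.0600+0.4400) = 0.2000 m
C+Z_d+Z_r = 0.2000+0.0000+0.1000 = 0.3000 m
sum ≈ 0.0660+0.2420+0.2000+0.3000 ≈ 0.8080 m = S ✓

v_R_max = 11/10 m/s = 1.1000 m/s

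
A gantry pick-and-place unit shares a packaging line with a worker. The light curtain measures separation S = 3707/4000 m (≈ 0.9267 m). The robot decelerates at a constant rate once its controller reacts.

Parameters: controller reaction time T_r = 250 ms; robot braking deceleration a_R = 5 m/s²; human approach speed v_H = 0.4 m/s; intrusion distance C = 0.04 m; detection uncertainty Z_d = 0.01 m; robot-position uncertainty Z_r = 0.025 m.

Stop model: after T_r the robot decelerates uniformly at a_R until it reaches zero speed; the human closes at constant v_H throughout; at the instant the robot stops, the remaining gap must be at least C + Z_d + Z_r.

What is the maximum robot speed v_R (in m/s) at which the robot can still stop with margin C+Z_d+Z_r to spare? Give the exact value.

quadratic (1/10)·v² + (33/100)·v + (-3007/4000) = 0
  disc = (33/100)² − 4·(1/10)·(-3007/4000) = 256/625 ; √disc = 16/25
  v_R = (−(33/100) + 16/25) / (2·(1/10)) = 31/20 m/s
check:
braking lasts T_s = (31/20)/5 = 0.3100 s
robot in T_r: 1.5500·0.2500 = 0.3875 m
robot covers 1.5500·0.3100 − ½·5.0000·0.3100² = 0.2402 m while stopping
human closes 0.4000·0.5600 = 0.2240 m
residual clearance needed = 0.0400+0.0100+0.0250 = 0.0750 m
sum ≈ 0.3875+0.2402+0.2240+0.0750 ≈ 0.9267 m = S ✓

v_R_max = 31/20 m/s = 1.5500 m/s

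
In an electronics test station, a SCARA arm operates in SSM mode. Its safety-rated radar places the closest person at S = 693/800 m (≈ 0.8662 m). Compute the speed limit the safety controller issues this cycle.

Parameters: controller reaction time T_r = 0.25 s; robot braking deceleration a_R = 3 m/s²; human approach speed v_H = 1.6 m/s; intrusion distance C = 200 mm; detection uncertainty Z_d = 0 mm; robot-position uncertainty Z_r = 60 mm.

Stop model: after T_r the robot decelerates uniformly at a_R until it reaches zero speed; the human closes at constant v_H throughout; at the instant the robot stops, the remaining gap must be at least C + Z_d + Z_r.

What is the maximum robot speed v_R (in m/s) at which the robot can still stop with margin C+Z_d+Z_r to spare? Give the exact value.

quadratic (1/6)·v² + (47/60)·v + (-33/160) = 0
  disc = (47/60)² − 4·(1/6)·(-33/160) = 169/225 ; √disc = 13/15
  v_R = (−(47/60) + 13/15) / (2·(1/6)) = 1/4 m/s
check:
T_s = v_R/a_R = (1/4)/3 = 0.0833 s
robot covers v_R·T_r = 0.2500·0.2500 = 0.0625 m before braking
robot covers 0.2500·0.0833 − ½·3.0000·0.0833² = 0.0104 m while stopping
person approaches 1.6000·(0.2500+0.0833) = 0.5333 m
C+Z_d+Z_r = 0.2000+0.0000+0.0600 = 0.2600 m
sum ≈ 0.0625+0.0104+0.5333+0.2600 ≈ 0.8662 m = S ✓

v_R_max = 1/4 m/s = 0.2500 m/s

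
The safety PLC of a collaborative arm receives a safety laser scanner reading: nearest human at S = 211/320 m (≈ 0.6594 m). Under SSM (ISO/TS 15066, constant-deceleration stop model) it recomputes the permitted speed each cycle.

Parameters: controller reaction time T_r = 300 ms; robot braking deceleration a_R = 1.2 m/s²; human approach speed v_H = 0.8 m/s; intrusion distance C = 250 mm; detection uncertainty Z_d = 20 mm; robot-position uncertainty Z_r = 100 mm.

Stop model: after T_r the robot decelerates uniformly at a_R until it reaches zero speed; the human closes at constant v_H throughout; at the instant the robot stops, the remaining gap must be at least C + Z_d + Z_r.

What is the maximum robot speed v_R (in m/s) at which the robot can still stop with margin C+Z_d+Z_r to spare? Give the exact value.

collect terms ⇒ (5/12)·v_R² + (29/30)·v_R + (-79/1600) = 0
  disc = (29/30)² − 4·(5/12)·(-79/1600) = 14641/14400 ; √disc = 121/120
  v_R = (−(29/30) + 121/120) / (2·(5/12)) = 1/20 m/s
check:
stop time T_s = (1/20)/(6/5) = 0.0417 s
robot covers v_R·T_r = 0.0500·0.3000 = 0.0150 m before braking
braking distance = 0.0500²/(2·1.2000) = 0.0010 m
person approaches 0.8000·(0.3000+0.0417) = 0.2733 m
C+Z_d+Z_r = 0.2500+0.0200+0.1000 = 0.3700 m
sum ≈ 0.0150+0.0010+0.2733+0.3700 ≈ 0.6594 m = S ✓

v_R_max = 1/20 m/s = 0.0500 m/s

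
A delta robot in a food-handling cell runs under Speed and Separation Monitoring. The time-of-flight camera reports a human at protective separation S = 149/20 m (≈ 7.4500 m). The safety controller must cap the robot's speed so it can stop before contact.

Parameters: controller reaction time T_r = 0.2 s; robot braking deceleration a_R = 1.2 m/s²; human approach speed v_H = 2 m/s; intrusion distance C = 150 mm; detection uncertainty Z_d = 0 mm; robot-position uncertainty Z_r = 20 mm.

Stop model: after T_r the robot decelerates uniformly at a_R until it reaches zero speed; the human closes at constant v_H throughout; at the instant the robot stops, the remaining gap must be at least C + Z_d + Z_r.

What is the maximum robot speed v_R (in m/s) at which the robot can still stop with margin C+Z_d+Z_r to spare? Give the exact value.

quadratic (5/12)·v² + (28/15)·v + (-172/25) = 0
  disc = (28/15)² − 4·(5/12)·(-172/25) = 3364/225 ; √disc = 58/15
  v_R = (−(28/15) + 58/15) / (2·(5/12)) = 12/5 m/s
check:
T_s = v_R/a_R = (12/5)/(6/5) = 2.0000 s
robot in T_r: 2.4000·0.2000 = 0.4800 m
robot under decel: 2.4000²/(2·1.2000) = 2.4000 m
person approaches 2.0000·(0.2000+2.0000) = 4.4000 m
residual clearance needed = 0.1500+0.0000+0.0200 = 0.1700 m
sum ≈ 0.4800+2.4000+4.4000+0.1700 ≈ 7.4500 m = S ✓

v_R_max = 12/5 m/s = 2.4000 m/s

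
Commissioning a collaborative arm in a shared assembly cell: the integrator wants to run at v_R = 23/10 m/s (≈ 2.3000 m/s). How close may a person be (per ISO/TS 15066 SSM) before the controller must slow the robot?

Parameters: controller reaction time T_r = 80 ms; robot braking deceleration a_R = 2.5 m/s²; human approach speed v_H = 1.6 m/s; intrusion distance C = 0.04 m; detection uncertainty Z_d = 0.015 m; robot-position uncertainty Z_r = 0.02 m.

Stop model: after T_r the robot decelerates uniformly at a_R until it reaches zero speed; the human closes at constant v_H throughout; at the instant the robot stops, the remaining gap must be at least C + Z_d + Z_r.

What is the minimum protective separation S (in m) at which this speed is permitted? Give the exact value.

S_min = 2917/1000 m = 2.9170 m

stop time T_s = (23/10)/(5/2) = 0.9200 s
robot in T_r: 2.3000·0.0800 = 0.1840 m
robot under decel: 2.3000²/(2·2.5000) = 1.0580 m
human over T_r+T_s: 1.6000·(0.0800+0.9200) = 1.6000 m
C+Z_d+Z_r = 0.0400+0.0150+0.0200 = 0.0750 m
S_min ≈ 0.1840+1.0580+1.6000+0.0750  ⇒  S_min = 2917/1000 m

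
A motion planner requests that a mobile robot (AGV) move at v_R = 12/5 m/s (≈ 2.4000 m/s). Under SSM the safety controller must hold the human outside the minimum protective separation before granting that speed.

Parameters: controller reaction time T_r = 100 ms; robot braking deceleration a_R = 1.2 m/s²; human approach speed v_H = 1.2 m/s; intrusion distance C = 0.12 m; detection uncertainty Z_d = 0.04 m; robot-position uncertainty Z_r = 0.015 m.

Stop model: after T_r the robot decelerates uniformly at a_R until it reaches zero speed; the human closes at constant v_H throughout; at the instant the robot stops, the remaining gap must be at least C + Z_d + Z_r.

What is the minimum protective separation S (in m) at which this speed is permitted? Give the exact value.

stop time T_s = (12/5)/(6/5) = 2.0000 s
robot in T_r: 2.4000·0.1000 = 0.2400 m
robot under decel: 2.4000²/(2·1.2000) = 2.4000 m
human over T_r+T_s: 1.2000·(0.1000+2.0000) = 2.5200 m
margins: 0.1200+0.0400+0.0150 = 0.1750 m
S_min ≈ 0.2400+2.4000+2.5200+0.1750  ⇒  S_min = 1067/200 m

S_min = 1067/200 m = 5.3350 m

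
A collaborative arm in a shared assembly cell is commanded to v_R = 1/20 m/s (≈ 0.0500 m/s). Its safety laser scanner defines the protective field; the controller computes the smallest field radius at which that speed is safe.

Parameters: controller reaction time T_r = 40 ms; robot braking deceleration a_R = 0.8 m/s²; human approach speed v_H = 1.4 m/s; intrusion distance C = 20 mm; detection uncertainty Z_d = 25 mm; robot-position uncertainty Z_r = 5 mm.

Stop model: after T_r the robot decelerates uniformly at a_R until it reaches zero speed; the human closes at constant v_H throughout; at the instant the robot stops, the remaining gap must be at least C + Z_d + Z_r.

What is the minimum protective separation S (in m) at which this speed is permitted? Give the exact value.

T_s = v_R/a_R = (1/20)/(4/5) = 0.0625 s
robot in T_r: 0.0500·0.0400 = 0.0020 m
robot under decel: 0.0500²/(2·0.8000) = 0.0016 m
person approaches 1.4000·(0.0400+0.0625) = 0.1435 m
margins: 0.0200+0.0250+0.0050 = 0.0500 m
S_min ≈ 0.0020+0.0016+0.1435+0.0500  ⇒  S_min = 3153/16000 m

S_min = 3153/16000 m = 0.1971 m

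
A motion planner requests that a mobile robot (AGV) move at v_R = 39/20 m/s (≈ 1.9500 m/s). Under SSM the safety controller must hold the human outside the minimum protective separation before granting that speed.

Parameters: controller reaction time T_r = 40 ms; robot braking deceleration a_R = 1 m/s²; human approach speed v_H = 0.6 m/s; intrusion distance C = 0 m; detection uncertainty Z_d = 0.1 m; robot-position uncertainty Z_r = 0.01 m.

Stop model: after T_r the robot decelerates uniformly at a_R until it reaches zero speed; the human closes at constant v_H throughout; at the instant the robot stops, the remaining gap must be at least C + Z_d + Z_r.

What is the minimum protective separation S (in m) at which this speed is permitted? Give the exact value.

S_min = 13133/4000 m = 3.2832 m

stop time T_s = (39/20)/1 = 1.9500 s
robot in T_r: 1.9500·0.0400 = 0.0780 m
braking distance = 1.9500²/(2·1.0000) = 1.9013 m
human closes 0.6000·1.9900 = 1.1940 m
C+Z_d+Z_r = 0.0000+0.1000+0.0100 = 0.1100 m
S_min ≈ 0.0780+1.9013+1.1940+0.1100  ⇒  S_min = 13133/4000 m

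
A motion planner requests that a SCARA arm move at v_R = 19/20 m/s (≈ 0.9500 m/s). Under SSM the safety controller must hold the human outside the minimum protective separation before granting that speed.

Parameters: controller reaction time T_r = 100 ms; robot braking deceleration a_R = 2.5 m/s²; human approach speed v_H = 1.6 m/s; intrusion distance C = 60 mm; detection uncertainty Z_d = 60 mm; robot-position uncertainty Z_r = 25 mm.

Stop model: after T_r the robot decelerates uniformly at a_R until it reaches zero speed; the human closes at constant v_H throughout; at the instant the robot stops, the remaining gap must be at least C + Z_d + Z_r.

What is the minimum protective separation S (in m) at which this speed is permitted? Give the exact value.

S_min = 2377/2000 m = 1.1885 m

braking lasts T_s = (19/20)/(5/2) = 0.3800 s
reaction-phase robot travel = 0.9500·0.1000 = 0.0950 m
robot under decel: 0.9500²/(2·2.5000) = 0.1805 m
human closes 1.6000·0.4800 = 0.7680 m
C+Z_d+Z_r = 0.0600+0.0600+0.0250 = 0.1450 m
S_min ≈ 0.0950+0.1805+0.7680+0.1450  ⇒  S_min = 2377/2000 m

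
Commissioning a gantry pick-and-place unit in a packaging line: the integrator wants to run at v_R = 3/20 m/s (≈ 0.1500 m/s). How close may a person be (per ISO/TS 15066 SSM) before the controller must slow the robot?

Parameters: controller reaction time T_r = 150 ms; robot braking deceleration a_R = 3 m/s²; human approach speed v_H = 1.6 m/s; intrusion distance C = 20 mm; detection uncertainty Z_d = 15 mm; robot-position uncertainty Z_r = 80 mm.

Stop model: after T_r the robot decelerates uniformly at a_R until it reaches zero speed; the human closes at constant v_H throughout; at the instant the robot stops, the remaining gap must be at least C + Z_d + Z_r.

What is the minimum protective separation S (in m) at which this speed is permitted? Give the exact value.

S_min = 369/800 m = 0.4612 m

stop time T_s = (3/20)/3 = 0.0500 s
robot in T_r: 0.1500·0.1500 = 0.0225 m
robot covers 0.1500·0.0500 − ½·3.0000·0.0500² = 0.0037 m while stopping
person approaches 1.6000·(0.1500+0.0500) = 0.3200 m
residual clearance needed = 0.0200+0.0150+0.0800 = 0.1150 m
S_min ≈ 0.0225+0.0037+0.3200+0.1150  ⇒  S_min = 369/800 m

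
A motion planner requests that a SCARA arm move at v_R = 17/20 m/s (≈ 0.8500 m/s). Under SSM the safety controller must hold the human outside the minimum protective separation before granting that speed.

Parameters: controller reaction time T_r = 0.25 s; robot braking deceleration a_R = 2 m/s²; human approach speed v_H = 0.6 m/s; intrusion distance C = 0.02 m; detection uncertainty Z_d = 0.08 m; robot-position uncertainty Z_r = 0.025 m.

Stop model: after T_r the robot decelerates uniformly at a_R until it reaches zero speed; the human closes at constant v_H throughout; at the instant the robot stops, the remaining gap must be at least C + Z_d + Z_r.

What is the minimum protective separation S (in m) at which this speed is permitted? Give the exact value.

S_min = 1477/1600 m = 0.9231 m

stop time T_s = (17/20)/2 = 0.4250 s
robot covers v_R·T_r = 0.8500·0.2500 = 0.2125 m before braking
robot covers 0.8500·0.4250 − ½·2.0000·0.4250² = 0.1806 m while stopping
human over T_r+T_s: 0.6000·(0.2500+0.4250) = 0.4050 m
C+Z_d+Z_r = 0.0200+0.0800+0.0250 = 0.1250 m
S_min ≈ 0.2125+0.1806+0.4050+0.1250  ⇒  S_min = 1477/1600 m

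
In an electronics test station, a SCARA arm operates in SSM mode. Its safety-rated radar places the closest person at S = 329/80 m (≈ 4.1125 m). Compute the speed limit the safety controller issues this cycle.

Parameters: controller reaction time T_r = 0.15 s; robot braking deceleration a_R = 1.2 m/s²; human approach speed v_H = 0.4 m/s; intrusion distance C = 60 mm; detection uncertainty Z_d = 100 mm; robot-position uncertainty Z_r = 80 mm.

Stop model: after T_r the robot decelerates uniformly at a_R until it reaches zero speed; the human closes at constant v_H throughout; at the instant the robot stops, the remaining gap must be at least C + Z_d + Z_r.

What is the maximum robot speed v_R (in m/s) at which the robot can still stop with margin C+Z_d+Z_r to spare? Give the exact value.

quadratic (5/12)·v² + (29/60)·v + (-61/16) = 0
  disc = (29/60)² − 4·(5/12)·(-61/16) = 5929/900 ; √disc = 77/30
  v_R = (−(29/60) + 77/30) / (2·(5/12)) = 5/2 m/s
check:
stop time T_s = (5/2)/(6/5) = 2.0833 s
reaction-phase robot travel = 2.5000·0.1500 = 0.3750 m
robot covers 2.5000·2.0833 − ½·1.2000·2.0833² = 2.6042 m while stopping
person approaches 0.4000·(0.1500+2.0833) = 0.8933 m
margins: 0.0600+0.1000+0.0800 = 0.2400 m
sum ≈ 0.3750+2.6042+0.8933+0.2400 ≈ 4.1125 m = S ✓

v_R_max = 5/2 m/s = 2.5000 m/s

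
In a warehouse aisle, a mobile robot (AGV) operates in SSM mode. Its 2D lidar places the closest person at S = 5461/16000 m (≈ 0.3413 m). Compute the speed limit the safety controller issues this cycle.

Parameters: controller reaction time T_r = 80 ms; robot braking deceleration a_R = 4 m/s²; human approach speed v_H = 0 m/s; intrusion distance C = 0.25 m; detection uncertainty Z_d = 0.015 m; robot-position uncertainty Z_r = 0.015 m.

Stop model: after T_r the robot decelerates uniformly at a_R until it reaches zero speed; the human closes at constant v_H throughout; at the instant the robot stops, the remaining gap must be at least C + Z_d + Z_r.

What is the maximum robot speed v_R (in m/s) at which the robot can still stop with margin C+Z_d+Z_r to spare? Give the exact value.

collect terms ⇒ (1/8)·v_R² + (2/25)·v_R + (-981/16000) = 0
  disc = (2/25)² − 4·(1/8)·(-981/16000) = 5929/160000 ; √disc = 77/400
  v_R = (−(2/25) + 77/400) / (2·(1/8)) = 9/20 m/s
check:
T_s = v_R/a_R = (9/20)/4 = 0.1125 s
robot covers v_R·T_r = 0.4500·0.0800 = 0.0360 m before braking
robot under decel: 0.4500²/(2·4.0000) = 0.0253 m
human closes 0.0000·0.1925 = 0.0000 m
margins: 0.2500+0.0150+0.0150 = 0.2800 m
sum ≈ 0.0360+0.0253+0.0000+0.2800 ≈ 0.3413 m = S ✓

v_R_max = 9/20 m/s = 0.4500 m/s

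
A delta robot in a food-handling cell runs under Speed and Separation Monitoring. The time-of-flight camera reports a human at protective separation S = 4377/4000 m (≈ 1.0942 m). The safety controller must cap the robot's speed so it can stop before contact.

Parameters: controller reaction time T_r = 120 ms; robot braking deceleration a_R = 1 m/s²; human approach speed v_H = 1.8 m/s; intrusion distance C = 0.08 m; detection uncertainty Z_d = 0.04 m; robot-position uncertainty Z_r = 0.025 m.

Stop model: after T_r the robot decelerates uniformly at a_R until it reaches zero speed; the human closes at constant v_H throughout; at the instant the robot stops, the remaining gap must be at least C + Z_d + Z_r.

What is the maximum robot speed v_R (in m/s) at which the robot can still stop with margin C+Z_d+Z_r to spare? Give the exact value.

v_R_max = 7/20 m/s = 0.3500 m/s

at the boundary: (1/2)·v² + (48/25)·v + (-2933/4000) = 0
  disc = (48/25)² − 4·(1/2)·(-2933/4000) = 51529/10000 ; √disc = 227/100
  v_R = (−(48/25) + 227/100) / (2·(1/2)) = 7/20 m/s
check:
stop time T_s = (7/20)/1 = 0.3500 s
robot in T_r: 0.3500·0.1200 = 0.0420 m
robot under decel: 0.3500²/(2·1.0000) = 0.0612 m
human closes 1.8000·0.4700 = 0.8460 m
residual clearance needed = 0.0800+0.0400+0.0250 = 0.1450 m
sum ≈ 0.0420+0.0612+0.8460+0.1450 ≈ 1.0942 m = S ✓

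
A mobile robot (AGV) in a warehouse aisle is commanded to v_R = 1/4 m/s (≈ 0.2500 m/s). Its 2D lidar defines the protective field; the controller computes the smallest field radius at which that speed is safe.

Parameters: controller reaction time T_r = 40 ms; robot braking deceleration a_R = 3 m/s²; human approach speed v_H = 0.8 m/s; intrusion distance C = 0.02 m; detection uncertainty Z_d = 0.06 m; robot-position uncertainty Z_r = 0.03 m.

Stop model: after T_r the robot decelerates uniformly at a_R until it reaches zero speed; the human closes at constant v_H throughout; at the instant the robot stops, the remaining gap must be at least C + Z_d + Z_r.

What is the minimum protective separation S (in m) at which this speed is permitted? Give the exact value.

stop time T_s = (1/4)/3 = 0.0833 s
robot in T_r: 0.2500·0.0400 = 0.0100 m
robot covers 0.2500·0.0833 − ½·3.0000·0.0833² = 0.0104 m while stopping
person approaches 0.8000·(0.0400+0.0833) = 0.0987 m
margins: 0.0200+0.0600+0.0300 = 0.1100 m
S_min ≈ 0.0100+0.0104+0.0987+0.1100  ⇒  S_min = 2749/12000 m

S_min = 2749/12000 m = 0.2291 m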